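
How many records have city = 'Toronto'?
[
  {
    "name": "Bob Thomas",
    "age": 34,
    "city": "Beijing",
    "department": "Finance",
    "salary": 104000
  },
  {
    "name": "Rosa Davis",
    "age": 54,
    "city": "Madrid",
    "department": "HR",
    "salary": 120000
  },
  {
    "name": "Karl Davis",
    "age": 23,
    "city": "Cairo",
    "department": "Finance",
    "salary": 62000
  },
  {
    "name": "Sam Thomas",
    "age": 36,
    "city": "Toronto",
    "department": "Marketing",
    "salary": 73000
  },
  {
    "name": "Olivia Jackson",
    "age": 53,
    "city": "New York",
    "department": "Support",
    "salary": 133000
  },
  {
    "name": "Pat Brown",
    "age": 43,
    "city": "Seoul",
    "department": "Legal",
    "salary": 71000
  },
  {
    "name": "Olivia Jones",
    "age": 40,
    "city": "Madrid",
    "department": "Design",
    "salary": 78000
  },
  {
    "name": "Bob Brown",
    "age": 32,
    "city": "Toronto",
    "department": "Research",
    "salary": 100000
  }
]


Data: 8 records
Condition: city = 'Toronto'

Checking each record:
  Bob Thomas: Beijing
  Rosa Davis: Madrid
  Karl Davis: Cairo
  Sam Thomas: Toronto MATCH
  Olivia Jackson: New York
  Pat Brown: Seoul
  Olivia Jones: Madrid
  Bob Brown: Toronto MATCH

Count: 2

2


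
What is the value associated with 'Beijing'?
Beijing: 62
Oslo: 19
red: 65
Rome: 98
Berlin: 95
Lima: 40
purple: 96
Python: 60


Looking up key 'Beijing'
Value: 62

62


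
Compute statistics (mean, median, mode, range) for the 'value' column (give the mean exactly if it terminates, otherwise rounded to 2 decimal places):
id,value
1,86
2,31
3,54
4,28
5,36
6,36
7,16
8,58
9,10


Data: [86, 31, 54, 28, 36, 36, 16, 58, 10]
Count: 9
Sum: 355
Mean: 355/9 ≈ 39.44 (rounded to 2 decimal places)
Sorted: [10, 16, 28, 31, 36, 36, 54, 58, 86]
Median: 36.0
Mode: 36 (2 times)
Range: 86 - 10 = 76
Min: 10, Max: 86

mean≈39.44, median=36.0, mode=36, range=76


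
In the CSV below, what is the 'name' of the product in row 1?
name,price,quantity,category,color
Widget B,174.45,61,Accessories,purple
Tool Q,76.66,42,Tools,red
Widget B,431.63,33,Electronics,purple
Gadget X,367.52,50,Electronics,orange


Query: Row 1 ('Widget B'), column 'name'
Value: Widget B

Widget B


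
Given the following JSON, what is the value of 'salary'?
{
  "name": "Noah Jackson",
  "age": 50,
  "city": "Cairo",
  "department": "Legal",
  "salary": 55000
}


Looking up field 'salary'
Value: 55000

55000


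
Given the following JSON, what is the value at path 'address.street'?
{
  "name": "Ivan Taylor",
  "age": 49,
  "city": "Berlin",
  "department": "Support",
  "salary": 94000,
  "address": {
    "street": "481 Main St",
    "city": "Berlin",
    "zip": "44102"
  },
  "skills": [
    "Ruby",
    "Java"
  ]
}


Query: address.street
Path: address -> street
Value: 481 Main St

481 Main St


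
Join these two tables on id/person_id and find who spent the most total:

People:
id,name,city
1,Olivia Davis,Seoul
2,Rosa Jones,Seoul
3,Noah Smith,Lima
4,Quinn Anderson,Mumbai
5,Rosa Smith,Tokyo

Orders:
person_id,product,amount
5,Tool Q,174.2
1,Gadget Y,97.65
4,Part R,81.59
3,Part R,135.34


Join on: people.id = orders.person_id

Joined rows:
  Rosa Smith (Tokyo) bought Tool Q for $174.2
  Olivia Davis (Seoul) bought Gadget Y for $97.65
  Quinn Anderson (Mumbai) bought Part R for $81.59
  Noah Smith (Lima) bought Part R for $135.34

Total per person:
  Rosa Smith: $174.20
  Noah Smith: $135.34
  Olivia Davis: $97.65
  Quinn Anderson: $81.59

Top spender: Rosa Smith ($174.20)

Rosa Smith ($174.20)


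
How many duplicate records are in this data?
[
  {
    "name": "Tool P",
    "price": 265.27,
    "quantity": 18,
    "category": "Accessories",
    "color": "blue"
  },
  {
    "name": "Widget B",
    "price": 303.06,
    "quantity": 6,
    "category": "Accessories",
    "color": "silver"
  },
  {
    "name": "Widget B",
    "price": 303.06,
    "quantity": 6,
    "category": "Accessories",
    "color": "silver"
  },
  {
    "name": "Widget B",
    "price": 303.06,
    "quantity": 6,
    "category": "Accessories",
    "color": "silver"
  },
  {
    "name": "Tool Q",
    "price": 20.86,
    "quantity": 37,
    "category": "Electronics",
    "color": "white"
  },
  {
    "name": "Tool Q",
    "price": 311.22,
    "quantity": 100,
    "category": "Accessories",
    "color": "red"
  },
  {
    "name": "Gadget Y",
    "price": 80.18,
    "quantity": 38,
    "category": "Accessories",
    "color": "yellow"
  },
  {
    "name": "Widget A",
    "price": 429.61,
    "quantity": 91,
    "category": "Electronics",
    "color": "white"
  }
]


Checking 8 records for duplicates:

  Row 1: Tool P ($265.27, qty 18)
  Row 2: Widget B ($303.06, qty 6)
  Row 3: Widget B ($303.06, qty 6) <-- DUPLICATE
  Row 4: Widget B ($303.06, qty 6) <-- DUPLICATE
  Row 5: Tool Q ($20.86, qty 37)
  Row 6: Tool Q ($311.22, qty 100)
  Row 7: Gadget Y ($80.18, qty 38)
  Row 8: Widget A ($429.61, qty 91)

Duplicates found: 2
Unique records: 6

2 duplicates, 6 unique


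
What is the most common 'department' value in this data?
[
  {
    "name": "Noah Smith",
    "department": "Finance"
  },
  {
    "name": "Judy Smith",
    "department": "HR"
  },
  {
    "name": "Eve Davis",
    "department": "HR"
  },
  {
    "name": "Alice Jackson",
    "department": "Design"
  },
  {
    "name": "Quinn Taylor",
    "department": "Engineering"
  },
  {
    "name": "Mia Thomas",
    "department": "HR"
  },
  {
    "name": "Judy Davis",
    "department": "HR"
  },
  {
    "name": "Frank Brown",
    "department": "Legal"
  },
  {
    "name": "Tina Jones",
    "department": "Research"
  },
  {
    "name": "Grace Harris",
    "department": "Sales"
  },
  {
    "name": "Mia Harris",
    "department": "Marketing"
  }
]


Counting 'department' values across 11 records:

  HR: 4 ####
  Finance: 1 #
  Design: 1 #
  Engineering: 1 #
  Legal: 1 #
  Research: 1 #
  Sales: 1 #
  Marketing: 1 #

Most common: HR (4 times)

HR (4 times)


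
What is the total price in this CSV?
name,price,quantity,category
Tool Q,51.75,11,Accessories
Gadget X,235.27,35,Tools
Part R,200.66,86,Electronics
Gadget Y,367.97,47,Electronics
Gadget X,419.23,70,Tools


Computing total price:
Values: [51.75, 235.27, 200.66, 367.97, 419.23]
Sum = 1274.88

1274.88


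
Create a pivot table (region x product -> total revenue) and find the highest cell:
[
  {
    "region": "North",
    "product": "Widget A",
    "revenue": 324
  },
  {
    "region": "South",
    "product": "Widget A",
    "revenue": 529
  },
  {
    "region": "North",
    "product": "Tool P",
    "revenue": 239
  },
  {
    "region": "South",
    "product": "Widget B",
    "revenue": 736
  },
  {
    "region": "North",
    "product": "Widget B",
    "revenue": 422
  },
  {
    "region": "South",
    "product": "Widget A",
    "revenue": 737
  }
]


Pivot: region (rows) x product (columns) -> total revenue

     Tool P        Widget A      Widget B    
North          239           324           422  
South            0          1266           736  

Highest: South / Widget A = $1266

South / Widget A = $1266


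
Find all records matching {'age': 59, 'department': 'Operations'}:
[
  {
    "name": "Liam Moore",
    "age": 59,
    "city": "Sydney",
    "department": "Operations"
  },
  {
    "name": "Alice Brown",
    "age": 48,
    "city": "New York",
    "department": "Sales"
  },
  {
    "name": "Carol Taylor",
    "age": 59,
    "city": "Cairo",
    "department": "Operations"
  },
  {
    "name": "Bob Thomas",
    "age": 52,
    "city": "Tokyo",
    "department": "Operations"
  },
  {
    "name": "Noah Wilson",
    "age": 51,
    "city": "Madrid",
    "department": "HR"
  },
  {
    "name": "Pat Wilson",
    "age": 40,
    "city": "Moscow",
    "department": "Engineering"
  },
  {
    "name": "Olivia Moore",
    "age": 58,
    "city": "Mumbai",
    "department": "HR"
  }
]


Search criteria: {'age': 59, 'department': 'Operations'}

Checking 7 records:
  Liam Moore: {age: 59, department: Operations} <-- MATCH
  Alice Brown: {age: 48, department: Sales}
  Carol Taylor: {age: 59, department: Operations} <-- MATCH
  Bob Thomas: {age: 52, department: Operations}
  Noah Wilson: {age: 51, department: HR}
  Pat Wilson: {age: 40, department: Engineering}
  Olivia Moore: {age: 58, department: HR}

Matches: ["Liam Moore", "Carol Taylor"]

["Liam Moore", "Carol Taylor"]


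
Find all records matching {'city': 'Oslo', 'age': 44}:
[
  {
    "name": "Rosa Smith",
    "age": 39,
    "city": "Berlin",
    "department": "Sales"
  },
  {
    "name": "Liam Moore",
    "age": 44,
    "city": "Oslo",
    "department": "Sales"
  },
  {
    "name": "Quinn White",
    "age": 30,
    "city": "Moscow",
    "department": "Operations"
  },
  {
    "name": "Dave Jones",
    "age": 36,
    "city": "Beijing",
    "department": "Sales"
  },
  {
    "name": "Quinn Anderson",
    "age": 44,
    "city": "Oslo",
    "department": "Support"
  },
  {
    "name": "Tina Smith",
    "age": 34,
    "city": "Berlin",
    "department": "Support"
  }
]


Search criteria: {'city': 'Oslo', 'age': 44}

Checking 6 records:
  Rosa Smith: {city: Berlin, age: 39}
  Liam Moore: {city: Oslo, age: 44} <-- MATCH
  Quinn White: {city: Moscow, age: 30}
  Dave Jones: {city: Beijing, age: 36}
  Quinn Anderson: {city: Oslo, age: 44} <-- MATCH
  Tina Smith: {city: Berlin, age: 34}

Matches: ["Liam Moore", "Quinn Anderson"]

["Liam Moore", "Quinn Anderson"]


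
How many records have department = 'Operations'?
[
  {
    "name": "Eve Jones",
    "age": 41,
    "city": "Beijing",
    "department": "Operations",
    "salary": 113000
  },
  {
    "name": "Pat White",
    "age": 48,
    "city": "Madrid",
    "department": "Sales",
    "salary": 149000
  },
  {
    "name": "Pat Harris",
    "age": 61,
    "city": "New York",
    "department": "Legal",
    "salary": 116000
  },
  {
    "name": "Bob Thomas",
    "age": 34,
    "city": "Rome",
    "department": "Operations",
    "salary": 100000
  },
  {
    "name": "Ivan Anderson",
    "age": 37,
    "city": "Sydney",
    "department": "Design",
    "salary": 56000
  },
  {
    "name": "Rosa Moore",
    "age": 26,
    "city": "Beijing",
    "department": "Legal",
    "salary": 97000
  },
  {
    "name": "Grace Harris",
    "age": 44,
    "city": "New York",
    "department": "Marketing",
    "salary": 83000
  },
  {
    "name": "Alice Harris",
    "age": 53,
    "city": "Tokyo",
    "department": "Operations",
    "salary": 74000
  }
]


Data: 8 records
Condition: department = 'Operations'

Checking each record:
  Eve Jones: Operations MATCH
  Pat White: Sales
  Pat Harris: Legal
  Bob Thomas: Operations MATCH
  Ivan Anderson: Design
  Rosa Moore: Legal
  Grace Harris: Marketing
  Alice Harris: Operations MATCH

Count: 3

3


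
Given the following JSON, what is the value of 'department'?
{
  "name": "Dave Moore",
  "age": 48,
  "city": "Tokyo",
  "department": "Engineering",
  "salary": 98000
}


Looking up field 'department'
Value: Engineering

Engineering


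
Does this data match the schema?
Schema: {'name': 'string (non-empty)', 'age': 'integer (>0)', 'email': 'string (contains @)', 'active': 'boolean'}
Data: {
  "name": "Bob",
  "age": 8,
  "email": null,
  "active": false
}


Validating each field against schema:
  name: OK (non-empty string)
  age: OK (positive integer)
  email: FAIL (null is not a string)
  active: OK (boolean)

Result: INVALID (1 error: email)

INVALID (1 error: email)


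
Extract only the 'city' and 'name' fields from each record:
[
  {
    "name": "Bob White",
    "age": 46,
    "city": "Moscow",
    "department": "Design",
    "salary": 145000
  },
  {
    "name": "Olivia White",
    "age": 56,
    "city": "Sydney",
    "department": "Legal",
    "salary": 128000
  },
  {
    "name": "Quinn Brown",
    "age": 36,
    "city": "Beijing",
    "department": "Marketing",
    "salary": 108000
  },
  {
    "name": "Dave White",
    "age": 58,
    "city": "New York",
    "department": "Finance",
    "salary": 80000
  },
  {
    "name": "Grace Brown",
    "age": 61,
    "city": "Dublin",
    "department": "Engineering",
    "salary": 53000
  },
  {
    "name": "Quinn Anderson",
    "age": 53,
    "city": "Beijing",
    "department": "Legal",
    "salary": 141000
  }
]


Original: 6 records with fields: name, age, city, department, salary
Keep: ['city', 'name']
Drop: ['age', 'department', 'salary']
Result: 6 records, 2 fields each

[
  {
    "city": "Moscow",
    "name": "Bob White"
  },
  {
    "city": "Sydney",
    "name": "Olivia White"
  },
  {
    "city": "Beijing",
    "name": "Quinn Brown"
  },
  {
    "city": "New York",
    "name": "Dave White"
  },
  {
    "city": "Dublin",
    "name": "Grace Brown"
  },
  {
    "city": "Beijing",
    "name": "Quinn Anderson"
  }
]


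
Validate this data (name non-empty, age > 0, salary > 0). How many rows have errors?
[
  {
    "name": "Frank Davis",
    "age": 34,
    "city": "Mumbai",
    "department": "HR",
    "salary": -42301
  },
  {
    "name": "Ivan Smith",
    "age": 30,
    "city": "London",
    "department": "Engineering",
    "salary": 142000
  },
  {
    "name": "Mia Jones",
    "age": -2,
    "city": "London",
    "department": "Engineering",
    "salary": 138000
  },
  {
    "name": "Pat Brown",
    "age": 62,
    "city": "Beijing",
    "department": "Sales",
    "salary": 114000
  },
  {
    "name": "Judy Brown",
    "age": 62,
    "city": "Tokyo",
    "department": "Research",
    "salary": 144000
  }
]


Validating 5 records:
Rules: name non-empty, age > 0, salary > 0

  Row 1 (Frank Davis): negative salary: -42301
  Row 2 (Ivan Smith): OK
  Row 3 (Mia Jones): negative age: -2
  Row 4 (Pat Brown): OK
  Row 5 (Judy Brown): OK

Total errors: 2

2 errors


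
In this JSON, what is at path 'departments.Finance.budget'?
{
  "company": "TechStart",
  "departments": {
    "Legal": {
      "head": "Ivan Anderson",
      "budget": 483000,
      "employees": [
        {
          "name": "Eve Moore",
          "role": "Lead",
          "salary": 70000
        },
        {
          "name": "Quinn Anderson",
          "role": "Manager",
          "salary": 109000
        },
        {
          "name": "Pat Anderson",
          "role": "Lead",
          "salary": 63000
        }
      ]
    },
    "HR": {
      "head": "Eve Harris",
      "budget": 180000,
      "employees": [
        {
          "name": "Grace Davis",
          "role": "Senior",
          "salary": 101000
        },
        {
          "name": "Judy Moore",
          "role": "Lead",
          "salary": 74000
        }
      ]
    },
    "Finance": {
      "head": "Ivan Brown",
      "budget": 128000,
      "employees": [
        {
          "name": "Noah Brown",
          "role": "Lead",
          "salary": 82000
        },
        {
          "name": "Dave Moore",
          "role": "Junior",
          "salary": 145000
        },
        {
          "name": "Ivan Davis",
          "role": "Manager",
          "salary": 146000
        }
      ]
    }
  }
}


Path: departments.Finance.budget

Navigate:
  -> departments
  -> Finance
  -> budget = 128000

128000


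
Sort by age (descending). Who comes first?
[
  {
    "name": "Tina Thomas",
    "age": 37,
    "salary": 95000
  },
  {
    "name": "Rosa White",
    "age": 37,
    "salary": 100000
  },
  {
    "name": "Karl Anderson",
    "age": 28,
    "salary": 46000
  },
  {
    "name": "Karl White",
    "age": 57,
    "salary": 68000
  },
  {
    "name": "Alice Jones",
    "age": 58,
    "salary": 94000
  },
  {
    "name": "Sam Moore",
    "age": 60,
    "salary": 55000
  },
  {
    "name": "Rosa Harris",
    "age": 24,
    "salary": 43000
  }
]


Sort by: age (descending)

Sorted order:
  1. Sam Moore (age = 60)
  2. Alice Jones (age = 58)
  3. Karl White (age = 57)
  4. Tina Thomas (age = 37)
  5. Rosa White (age = 37)
  6. Karl Anderson (age = 28)
  7. Rosa Harris (age = 24)

First: Sam Moore

Sam Moore


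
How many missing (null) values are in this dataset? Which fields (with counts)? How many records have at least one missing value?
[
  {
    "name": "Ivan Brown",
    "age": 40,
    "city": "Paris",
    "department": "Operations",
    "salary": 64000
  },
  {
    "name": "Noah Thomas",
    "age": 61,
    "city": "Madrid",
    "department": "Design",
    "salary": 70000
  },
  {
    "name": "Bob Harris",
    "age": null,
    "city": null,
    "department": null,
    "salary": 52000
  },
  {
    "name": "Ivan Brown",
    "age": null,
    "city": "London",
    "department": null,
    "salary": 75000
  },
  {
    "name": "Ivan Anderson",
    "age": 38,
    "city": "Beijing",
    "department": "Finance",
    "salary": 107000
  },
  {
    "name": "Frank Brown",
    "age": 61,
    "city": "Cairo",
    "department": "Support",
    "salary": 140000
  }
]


Checking for missing (null) values in 6 records:

  Ivan Brown: complete
  Noah Thomas: complete
  Bob Harris: age, city, department
  Ivan Brown: age, department
  Ivan Anderson: complete
  Frank Brown: complete

Per field:
  name: 0 missing
  age: 2 missing
  city: 1 missing
  department: 2 missing
  salary: 0 missing

Total missing values: 5
Records with any missing: 2

5 missing values (age: 2, city: 1, department: 2); 2 incomplete records


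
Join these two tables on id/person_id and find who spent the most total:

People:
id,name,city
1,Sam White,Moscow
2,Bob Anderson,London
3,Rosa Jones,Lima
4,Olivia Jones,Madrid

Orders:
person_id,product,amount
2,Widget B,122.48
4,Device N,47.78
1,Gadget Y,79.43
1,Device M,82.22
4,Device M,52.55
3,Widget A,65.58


Join on: people.id = orders.person_id

Joined rows:
  Bob Anderson (London) bought Widget B for $122.48
  Olivia Jones (Madrid) bought Device N for $47.78
  Sam White (Moscow) bought Gadget Y for $79.43
  Sam White (Moscow) bought Device M for $82.22
  Olivia Jones (Madrid) bought Device M for $52.55
  Rosa Jones (Lima) bought Widget A for $65.58

Total per person:
  Sam White: $161.65
  Bob Anderson: $122.48
  Olivia Jones: $100.33
  Rosa Jones: $65.58

Top spender: Sam White ($161.65)

Sam White ($161.65)


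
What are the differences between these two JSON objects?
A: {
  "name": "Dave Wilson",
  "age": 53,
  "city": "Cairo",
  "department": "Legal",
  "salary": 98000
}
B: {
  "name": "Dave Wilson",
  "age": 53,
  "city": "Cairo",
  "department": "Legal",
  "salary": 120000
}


Comparing each field (in key order):
  name: same
  age: same
  city: same
  department: same
  salary: DIFFERENT
Differences:
  salary: 98000 -> 120000

1 field(s) changed

1 change: salary


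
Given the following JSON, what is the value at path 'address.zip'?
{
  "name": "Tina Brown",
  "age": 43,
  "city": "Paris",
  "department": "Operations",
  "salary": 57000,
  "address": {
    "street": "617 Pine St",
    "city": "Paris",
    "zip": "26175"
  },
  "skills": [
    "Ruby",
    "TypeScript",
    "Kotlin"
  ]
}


Query: address.zip
Path: address -> zip
Value: 26175

26175


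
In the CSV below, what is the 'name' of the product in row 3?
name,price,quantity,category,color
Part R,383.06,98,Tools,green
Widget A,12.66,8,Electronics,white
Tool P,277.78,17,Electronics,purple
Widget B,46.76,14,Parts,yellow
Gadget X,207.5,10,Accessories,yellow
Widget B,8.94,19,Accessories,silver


Query: Row 3 ('Tool P'), column 'name'
Value: Tool P

Tool P


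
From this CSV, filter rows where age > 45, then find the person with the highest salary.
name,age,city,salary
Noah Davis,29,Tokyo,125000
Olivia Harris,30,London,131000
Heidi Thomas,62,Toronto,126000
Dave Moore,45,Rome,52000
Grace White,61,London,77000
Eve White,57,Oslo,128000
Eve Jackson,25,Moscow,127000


Filter: age > 45
Sort by: salary (descending)

Filtered records (3):
  Eve White, age 57, salary $128000
  Heidi Thomas, age 62, salary $126000
  Grace White, age 61, salary $77000

Highest salary: Eve White ($128000)

Eve White


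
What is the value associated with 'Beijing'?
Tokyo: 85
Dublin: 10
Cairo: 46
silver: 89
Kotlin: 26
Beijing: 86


Looking up key 'Beijing'
Value: 86

86


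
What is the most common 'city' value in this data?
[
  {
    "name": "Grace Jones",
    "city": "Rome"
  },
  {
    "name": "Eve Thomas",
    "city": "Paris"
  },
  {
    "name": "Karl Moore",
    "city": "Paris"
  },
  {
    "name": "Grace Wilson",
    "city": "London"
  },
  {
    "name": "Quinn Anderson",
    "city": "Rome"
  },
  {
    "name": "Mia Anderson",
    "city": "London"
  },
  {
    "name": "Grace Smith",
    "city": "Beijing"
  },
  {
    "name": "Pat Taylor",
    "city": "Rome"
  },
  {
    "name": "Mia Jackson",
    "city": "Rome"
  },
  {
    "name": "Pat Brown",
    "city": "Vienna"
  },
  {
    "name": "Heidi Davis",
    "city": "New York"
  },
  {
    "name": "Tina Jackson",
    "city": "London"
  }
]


Counting 'city' values across 12 records:

  Rome: 4 ####
  London: 3 ###
  Paris: 2 ##
  Beijing: 1 #
  Vienna: 1 #
  New York: 1 #

Most common: Rome (4 times)

Rome (4 times)


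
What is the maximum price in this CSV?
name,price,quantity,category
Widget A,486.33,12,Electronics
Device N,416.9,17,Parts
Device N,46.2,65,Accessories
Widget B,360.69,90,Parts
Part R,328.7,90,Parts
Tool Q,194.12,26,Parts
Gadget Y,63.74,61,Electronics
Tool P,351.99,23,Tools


Computing maximum price:
Values: [486.33, 416.9, 46.2, 360.69, 328.7, 194.12, 63.74, 351.99]
Max = 486.33

486.33


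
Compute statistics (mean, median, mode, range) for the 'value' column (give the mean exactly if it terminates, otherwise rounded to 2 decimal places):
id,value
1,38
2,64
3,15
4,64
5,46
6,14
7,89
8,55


Data: [38, 64, 15, 64, 46, 14, 89, 55]
Count: 8
Sum: 385
Mean: 385/8 = 48.125
Sorted: [14, 15, 38, 46, 55, 64, 64, 89]
Median: 50.5
Mode: 64 (2 times)
Range: 89 - 14 = 75
Min: 14, Max: 89

mean=48.125, median=50.5, mode=64, range=75


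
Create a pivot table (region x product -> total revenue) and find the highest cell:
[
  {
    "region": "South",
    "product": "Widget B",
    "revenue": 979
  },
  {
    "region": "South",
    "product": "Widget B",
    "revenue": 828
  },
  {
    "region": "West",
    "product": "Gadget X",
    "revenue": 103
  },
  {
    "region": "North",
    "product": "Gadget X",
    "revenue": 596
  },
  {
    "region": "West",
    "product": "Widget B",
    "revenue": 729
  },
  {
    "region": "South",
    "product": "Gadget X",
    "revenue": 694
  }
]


Pivot: region (rows) x product (columns) -> total revenue

     Gadget X      Widget B    
North          596             0  
South          694          1807  
West           103           729  

Highest: South / Widget B = $1807

South / Widget B = $1807


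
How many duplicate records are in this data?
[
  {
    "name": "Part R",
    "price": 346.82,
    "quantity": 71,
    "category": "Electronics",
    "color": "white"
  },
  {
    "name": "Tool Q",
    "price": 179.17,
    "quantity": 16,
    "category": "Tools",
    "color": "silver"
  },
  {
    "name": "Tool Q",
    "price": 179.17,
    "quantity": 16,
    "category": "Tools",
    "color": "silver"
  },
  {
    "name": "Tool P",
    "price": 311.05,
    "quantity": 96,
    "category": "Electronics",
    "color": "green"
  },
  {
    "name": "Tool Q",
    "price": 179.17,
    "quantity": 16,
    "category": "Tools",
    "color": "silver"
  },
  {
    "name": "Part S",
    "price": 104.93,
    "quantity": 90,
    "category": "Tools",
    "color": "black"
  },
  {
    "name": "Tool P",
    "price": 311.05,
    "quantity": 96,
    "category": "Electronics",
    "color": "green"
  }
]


Checking 7 records for duplicates:

  Row 1: Part R ($346.82, qty 71)
  Row 2: Tool Q ($179.17, qty 16)
  Row 3: Tool Q ($179.17, qty 16) <-- DUPLICATE
  Row 4: Tool P ($311.05, qty 96)
  Row 5: Tool Q ($179.17, qty 16) <-- DUPLICATE
  Row 6: Part S ($104.93, qty 90)
  Row 7: Tool P ($311.05, qty 96) <-- DUPLICATE

Duplicates found: 3
Unique records: 4

3 duplicates, 4 unique


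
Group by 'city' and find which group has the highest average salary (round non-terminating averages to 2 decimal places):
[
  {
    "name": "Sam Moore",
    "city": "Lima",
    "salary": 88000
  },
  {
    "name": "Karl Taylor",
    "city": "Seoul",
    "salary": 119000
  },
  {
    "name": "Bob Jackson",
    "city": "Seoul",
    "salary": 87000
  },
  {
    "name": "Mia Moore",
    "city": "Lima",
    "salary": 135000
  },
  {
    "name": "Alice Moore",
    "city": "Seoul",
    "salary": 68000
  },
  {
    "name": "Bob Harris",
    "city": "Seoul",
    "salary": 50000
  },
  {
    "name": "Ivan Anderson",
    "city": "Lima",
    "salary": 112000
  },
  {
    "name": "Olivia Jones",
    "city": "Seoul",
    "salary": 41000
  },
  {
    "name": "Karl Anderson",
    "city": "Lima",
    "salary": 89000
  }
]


Group by: city

Groups:
  Lima: 4 people, avg salary = 424000/4 = $106000
  Seoul: 5 people, avg salary = 365000/5 = $73000

Highest average salary: Lima ($106000)

Lima ($106000)


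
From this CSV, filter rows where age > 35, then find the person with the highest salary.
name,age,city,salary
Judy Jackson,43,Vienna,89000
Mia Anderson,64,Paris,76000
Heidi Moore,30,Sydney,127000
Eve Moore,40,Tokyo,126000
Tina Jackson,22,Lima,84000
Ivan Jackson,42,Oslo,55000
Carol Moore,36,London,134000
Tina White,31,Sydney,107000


Filter: age > 35
Sort by: salary (descending)

Filtered records (5):
  Carol Moore, age 36, salary $134000
  Eve Moore, age 40, salary $126000
  Judy Jackson, age 43, salary $89000
  Mia Anderson, age 64, salary $76000
  Ivan Jackson, age 42, salary $55000

Highest salary: Carol Moore ($134000)

Carol Moore


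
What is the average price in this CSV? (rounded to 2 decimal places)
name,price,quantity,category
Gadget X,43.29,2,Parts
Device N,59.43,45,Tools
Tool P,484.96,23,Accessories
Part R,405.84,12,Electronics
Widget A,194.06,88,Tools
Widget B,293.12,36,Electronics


Computing average price:
Values: [43.29, 59.43, 484.96, 405.84, 194.06, 293.12]
Sum = 1480.70
Count = 6
Average = 1480.70/6 ≈ 246.78 (rounded to 2 decimal places)

246.78


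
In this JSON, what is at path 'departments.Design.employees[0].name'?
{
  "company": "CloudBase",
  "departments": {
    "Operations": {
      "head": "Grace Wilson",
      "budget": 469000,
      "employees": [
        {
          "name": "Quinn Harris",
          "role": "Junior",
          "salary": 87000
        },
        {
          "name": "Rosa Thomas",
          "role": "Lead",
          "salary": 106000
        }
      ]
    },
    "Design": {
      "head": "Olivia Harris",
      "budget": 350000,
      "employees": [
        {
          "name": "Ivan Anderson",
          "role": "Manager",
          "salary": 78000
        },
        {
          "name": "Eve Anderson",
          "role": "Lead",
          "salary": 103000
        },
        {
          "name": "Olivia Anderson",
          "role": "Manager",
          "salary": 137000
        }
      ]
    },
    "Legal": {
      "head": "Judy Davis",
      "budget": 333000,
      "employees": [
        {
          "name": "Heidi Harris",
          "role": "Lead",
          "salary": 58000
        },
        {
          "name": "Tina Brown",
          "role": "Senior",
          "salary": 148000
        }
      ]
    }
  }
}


Path: departments.Design.employees[0].name

Navigate:
  -> departments
  -> Design
  -> employees[0].name = 'Ivan Anderson'

Ivan Anderson


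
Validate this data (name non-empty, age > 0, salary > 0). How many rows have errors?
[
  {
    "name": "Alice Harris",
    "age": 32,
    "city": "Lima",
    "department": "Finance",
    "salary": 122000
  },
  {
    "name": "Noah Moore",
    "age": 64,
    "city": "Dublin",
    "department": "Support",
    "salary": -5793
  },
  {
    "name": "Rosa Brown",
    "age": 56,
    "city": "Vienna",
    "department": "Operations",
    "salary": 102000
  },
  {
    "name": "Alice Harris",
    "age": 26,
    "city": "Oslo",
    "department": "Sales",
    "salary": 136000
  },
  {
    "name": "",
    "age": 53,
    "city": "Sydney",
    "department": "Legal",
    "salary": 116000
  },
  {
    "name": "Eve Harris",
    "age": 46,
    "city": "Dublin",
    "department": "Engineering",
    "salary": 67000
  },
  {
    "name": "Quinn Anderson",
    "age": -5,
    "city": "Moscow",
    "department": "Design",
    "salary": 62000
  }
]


Validating 7 records:
Rules: name non-empty, age > 0, salary > 0

  Row 1 (Alice Harris): OK
  Row 2 (Noah Moore): negative salary: -5793
  Row 3 (Rosa Brown): OK
  Row 4 (Alice Harris): OK
  Row 5 (???): empty name
  Row 6 (Eve Harris): OK
  Row 7 (Quinn Anderson): negative age: -5

Total errors: 3

3 errors


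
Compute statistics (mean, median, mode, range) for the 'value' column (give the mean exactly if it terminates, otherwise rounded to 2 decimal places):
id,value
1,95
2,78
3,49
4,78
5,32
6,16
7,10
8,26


Data: [95, 78, 49, 78, 32, 16, 10, 26]
Count: 8
Sum: 384
Mean: 384/8 = 48
Sorted: [10, 16, 26, 32, 49, 78, 78, 95]
Median: 40.5
Mode: 78 (2 times)
Range: 95 - 10 = 85
Min: 10, Max: 95

mean=48, median=40.5, mode=78, range=85


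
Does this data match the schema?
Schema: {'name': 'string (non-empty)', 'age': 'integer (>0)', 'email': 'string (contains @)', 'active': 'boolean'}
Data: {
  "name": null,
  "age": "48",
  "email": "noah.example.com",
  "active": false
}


Validating each field against schema:
  name: FAIL (null is not a string)
  age: FAIL ("48" is not an integer)
  email: FAIL ("noah.example.com" does not contain @)
  active: OK (boolean)

Result: INVALID (3 errors: name, age, email)

INVALID (3 errors: name, age, email)


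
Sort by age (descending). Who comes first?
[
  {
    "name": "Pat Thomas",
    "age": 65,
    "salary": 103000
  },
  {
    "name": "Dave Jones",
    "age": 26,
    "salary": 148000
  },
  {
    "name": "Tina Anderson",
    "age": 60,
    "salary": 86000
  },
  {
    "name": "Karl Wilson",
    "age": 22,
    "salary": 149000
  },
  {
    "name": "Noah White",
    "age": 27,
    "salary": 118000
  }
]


Sort by: age (descending)

Sorted order:
  1. Pat Thomas (age = 65)
  2. Tina Anderson (age = 60)
  3. Noah White (age = 27)
  4. Dave Jones (age = 26)
  5. Karl Wilson (age = 22)

First: Pat Thomas

Pat Thomas


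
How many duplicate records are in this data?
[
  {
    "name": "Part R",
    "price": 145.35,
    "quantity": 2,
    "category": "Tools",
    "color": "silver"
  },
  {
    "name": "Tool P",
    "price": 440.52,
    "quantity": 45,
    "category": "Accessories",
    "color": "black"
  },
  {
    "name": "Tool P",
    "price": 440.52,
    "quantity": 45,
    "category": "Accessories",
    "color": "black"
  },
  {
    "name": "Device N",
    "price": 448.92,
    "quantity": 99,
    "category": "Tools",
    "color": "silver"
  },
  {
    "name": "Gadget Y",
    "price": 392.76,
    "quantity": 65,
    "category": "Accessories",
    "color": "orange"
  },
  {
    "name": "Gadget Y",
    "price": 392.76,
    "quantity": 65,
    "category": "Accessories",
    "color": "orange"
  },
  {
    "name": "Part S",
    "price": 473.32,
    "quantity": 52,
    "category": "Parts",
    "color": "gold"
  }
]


Checking 7 records for duplicates:

  Row 1: Part R ($145.35, qty 2)
  Row 2: Tool P ($440.52, qty 45)
  Row 3: Tool P ($440.52, qty 45) <-- DUPLICATE
  Row 4: Device N ($448.92, qty 99)
  Row 5: Gadget Y ($392.76, qty 65)
  Row 6: Gadget Y ($392.76, qty 65) <-- DUPLICATE
  Row 7: Part S ($473.32, qty 52)

Duplicates found: 2
Unique records: 5

2 duplicates, 5 unique


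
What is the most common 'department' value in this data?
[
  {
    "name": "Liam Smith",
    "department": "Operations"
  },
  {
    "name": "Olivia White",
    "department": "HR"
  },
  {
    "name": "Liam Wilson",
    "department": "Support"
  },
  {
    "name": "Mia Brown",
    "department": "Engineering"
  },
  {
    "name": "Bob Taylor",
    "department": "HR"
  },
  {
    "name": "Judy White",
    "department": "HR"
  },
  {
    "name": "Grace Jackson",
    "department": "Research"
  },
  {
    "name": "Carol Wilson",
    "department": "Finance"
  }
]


Counting 'department' values across 8 records:

  HR: 3 ###
  Operations: 1 #
  Support: 1 #
  Engineering: 1 #
  Research: 1 #
  Finance: 1 #

Most common: HR (3 times)

HR (3 times)


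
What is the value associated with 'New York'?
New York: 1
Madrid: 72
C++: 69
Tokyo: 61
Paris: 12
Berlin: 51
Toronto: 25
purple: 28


Looking up key 'New York'
Value: 1

1


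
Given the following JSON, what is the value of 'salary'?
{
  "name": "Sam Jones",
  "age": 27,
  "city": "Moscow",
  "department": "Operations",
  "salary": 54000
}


Looking up field 'salary'
Value: 54000

54000


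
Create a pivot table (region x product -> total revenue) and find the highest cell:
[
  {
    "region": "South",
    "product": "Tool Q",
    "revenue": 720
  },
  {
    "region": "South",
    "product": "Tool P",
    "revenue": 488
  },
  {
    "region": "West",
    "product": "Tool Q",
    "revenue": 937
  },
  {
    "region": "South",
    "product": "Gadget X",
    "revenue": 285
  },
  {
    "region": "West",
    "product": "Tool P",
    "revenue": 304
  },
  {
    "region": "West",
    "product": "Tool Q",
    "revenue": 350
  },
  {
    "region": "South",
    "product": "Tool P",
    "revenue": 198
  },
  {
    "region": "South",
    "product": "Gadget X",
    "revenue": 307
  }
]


Pivot: region (rows) x product (columns) -> total revenue

     Gadget X      Tool P        Tool Q      
South          592           686           720  
West             0           304          1287  

Highest: West / Tool Q = $1287

West / Tool Q = $1287


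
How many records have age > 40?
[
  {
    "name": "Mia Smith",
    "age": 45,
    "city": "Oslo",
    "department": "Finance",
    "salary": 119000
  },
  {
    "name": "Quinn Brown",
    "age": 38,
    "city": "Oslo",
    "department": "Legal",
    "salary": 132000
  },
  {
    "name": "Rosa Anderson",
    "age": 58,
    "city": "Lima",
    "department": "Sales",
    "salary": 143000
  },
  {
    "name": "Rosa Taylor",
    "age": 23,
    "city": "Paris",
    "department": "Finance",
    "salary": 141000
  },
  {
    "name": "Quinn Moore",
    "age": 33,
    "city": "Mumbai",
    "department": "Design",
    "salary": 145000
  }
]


Data: 5 records
Condition: age > 40

Checking each record:
  Mia Smith: 45 MATCH
  Quinn Brown: 38
  Rosa Anderson: 58 MATCH
  Rosa Taylor: 23
  Quinn Moore: 33

Count: 2

2


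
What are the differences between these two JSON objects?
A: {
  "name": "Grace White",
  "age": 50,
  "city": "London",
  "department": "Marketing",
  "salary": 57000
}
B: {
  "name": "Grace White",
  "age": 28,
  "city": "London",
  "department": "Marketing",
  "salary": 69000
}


Comparing each field (in key order):
  name: same
  age: DIFFERENT
  city: same
  department: same
  salary: DIFFERENT
Differences:
  age: 50 -> 28
  salary: 57000 -> 69000

2 field(s) changed

2 changes: age, salary


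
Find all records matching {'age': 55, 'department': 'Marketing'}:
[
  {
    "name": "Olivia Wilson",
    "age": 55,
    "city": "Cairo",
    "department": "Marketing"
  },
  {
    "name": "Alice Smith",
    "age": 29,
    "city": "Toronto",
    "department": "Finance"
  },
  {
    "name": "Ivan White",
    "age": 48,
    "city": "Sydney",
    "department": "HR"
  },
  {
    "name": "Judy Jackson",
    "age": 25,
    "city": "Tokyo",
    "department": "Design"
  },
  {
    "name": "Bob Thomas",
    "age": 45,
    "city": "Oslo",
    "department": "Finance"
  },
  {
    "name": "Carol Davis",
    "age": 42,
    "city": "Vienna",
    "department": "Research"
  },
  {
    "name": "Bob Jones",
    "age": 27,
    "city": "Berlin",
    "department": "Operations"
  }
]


Search criteria: {'age': 55, 'department': 'Marketing'}

Checking 7 records:
  Olivia Wilson: {age: 55, department: Marketing} <-- MATCH
  Alice Smith: {age: 29, department: Finance}
  Ivan White: {age: 48, department: HR}
  Judy Jackson: {age: 25, department: Design}
  Bob Thomas: {age: 45, department: Finance}
  Carol Davis: {age: 42, department: Research}
  Bob Jones: {age: 27, department: Operations}

Matches: ["Olivia Wilson"]

["Olivia Wilson"]


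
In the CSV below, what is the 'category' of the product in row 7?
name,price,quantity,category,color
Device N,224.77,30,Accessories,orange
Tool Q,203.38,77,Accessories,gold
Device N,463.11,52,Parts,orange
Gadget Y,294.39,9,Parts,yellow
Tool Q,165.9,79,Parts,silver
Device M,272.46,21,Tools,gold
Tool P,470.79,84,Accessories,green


Query: Row 7 ('Tool P'), column 'category'
Value: Accessories

Accessories


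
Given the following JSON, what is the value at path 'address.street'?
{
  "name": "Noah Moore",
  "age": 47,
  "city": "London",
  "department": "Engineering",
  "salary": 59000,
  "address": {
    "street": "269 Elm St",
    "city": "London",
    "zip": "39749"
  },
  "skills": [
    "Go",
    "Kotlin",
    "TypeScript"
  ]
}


Query: address.street
Path: address -> street
Value: 269 Elm St

269 Elm St


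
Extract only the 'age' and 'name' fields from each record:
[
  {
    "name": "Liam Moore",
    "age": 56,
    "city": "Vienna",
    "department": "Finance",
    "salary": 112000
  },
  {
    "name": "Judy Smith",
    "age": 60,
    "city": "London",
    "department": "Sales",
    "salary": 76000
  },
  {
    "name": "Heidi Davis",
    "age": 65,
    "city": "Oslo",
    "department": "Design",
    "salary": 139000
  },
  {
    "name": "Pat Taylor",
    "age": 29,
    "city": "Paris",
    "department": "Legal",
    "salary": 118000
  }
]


Original: 4 records with fields: name, age, city, department, salary
Keep: ['age', 'name']
Drop: ['city', 'department', 'salary']
Result: 4 records, 2 fields each

[
  {
    "age": 56,
    "name": "Liam Moore"
  },
  {
    "age": 60,
    "name": "Judy Smith"
  },
  {
    "age": 65,
    "name": "Heidi Davis"
  },
  {
    "age": 29,
    "name": "Pat Taylor"
  }
]


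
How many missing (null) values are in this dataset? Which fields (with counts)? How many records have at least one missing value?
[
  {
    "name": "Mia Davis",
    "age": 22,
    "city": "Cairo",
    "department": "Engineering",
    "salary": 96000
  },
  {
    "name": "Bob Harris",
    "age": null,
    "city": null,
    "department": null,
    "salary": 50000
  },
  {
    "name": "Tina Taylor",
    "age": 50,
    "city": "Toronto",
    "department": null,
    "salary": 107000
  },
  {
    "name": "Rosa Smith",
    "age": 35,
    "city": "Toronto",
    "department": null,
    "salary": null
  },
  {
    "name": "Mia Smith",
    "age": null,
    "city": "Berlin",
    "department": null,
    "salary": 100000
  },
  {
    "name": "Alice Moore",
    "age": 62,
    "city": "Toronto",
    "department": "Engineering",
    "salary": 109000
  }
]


Checking for missing (null) values in 6 records:

  Mia Davis: complete
  Bob Harris: age, city, department
  Tina Taylor: department
  Rosa Smith: department, salary
  Mia Smith: age, department
  Alice Moore: complete

Per field:
  name: 0 missing
  age: 2 missing
  city: 1 missing
  department: 4 missing
  salary: 1 missing

Total missing values: 8
Records with any missing: 4

8 missing values (age: 2, city: 1, department: 4, salary: 1); 4 incomplete records


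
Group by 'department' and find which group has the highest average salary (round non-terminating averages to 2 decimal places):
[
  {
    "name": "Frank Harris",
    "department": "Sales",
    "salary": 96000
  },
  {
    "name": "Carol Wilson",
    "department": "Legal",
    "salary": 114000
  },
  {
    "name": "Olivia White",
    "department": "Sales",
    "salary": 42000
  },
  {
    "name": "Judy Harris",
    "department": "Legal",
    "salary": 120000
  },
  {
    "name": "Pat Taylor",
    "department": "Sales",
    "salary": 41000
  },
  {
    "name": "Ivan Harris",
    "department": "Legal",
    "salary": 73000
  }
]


Group by: department

Groups:
  Legal: 3 people, avg salary = 307000/3 ≈ $102333.33
  Sales: 3 people, avg salary = 179000/3 ≈ $59666.67

Highest average salary: Legal (≈$102333.33)

Legal (≈$102333.33)


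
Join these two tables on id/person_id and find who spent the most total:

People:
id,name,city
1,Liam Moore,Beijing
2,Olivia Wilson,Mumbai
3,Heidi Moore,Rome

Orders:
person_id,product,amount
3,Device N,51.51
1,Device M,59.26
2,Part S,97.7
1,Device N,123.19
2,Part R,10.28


Join on: people.id = orders.person_id

Joined rows:
  Heidi Moore (Rome) bought Device N for $51.51
  Liam Moore (Beijing) bought Device M for $59.26
  Olivia Wilson (Mumbai) bought Part S for $97.7
  Liam Moore (Beijing) bought Device N for $123.19
  Olivia Wilson (Mumbai) bought Part R for $10.28

Total per person:
  Liam Moore: $182.45
  Olivia Wilson: $107.98
  Heidi Moore: $51.51

Top spender: Liam Moore ($182.45)

Liam Moore ($182.45)
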